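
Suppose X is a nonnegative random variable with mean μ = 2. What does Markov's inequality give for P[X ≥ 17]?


μ = E[X] = 2, a = 17.
Markov: P[X ≥ 17] ≤ μ/a = (2)/17 = 2/17.
Numerically: ≈ 0.11765.
(Since a = 17 > μ = 2.00000, the bound 2/17 is < 1 and informative.)

P[X ≥ 17] ≤ 2/17 ≈ 0.11765.


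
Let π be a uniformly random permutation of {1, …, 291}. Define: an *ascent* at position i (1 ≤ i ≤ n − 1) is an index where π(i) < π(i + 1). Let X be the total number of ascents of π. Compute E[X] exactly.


Write X = Σ X_I over i = 1, …, 290, with X_I the indicator of one ascent.
There are 290 indicators.
For each fixed i, the pair (π(i), π(i+1)) is a uniformly random ordered pair of distinct values from {1, …, 291}; by symmetry P[π(i) < π(i+1)] = 1/2.
By linearity: E[X] = 290 · (1/2) = (291 − 1) · (1/2) = 145 ≈ 145.0000.

E[X] = 145 = 145.0000.


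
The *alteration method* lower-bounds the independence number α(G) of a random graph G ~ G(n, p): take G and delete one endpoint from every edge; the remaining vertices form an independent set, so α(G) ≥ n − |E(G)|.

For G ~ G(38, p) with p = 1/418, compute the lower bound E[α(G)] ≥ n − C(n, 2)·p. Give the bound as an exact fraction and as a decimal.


E[|E(G)|] = C(38, 2)·p = 703 · (1/418) = 37/22.
E[α(G)] ≥ n − E[|E(G)|] = 38 − 37/22 = 799/22.
Numerically: ≈ 36.318182.
(This is only a lower bound; the true E[α(G)] may be larger.)

E[α(G)] ≥ 799/22 ≈ 36.318182.


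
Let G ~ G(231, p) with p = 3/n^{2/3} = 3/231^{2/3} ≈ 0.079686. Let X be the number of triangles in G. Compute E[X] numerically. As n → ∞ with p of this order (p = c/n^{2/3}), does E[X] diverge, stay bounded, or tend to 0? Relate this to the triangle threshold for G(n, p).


Number of potential triangles: C(231, 3) = 2027795.
Each occurs with probability p³ ≈ (0.079686)³ ≈ 5.0598752e-04.
By linearity: E[X] = C(231, 3)·p³ ≈ 2027795 · 5.0598752e-04 ≈ 1026.03896.
Since α = 2/3 < 1, p = c/n^{2/3} ≫ 1/n is above the triangle threshold p ~ 1/n. Asymptotically E[X] ~ (c³/6)·n^{3(1−α)} = (3³/6)·n^{1} → ∞; triangles are abundant w.h.p.

E[X] ≈ 1026.03896; in regime p = Θ(1/n^{2/3}) E[X] diverges (above the triangle threshold p ~ 1/n).


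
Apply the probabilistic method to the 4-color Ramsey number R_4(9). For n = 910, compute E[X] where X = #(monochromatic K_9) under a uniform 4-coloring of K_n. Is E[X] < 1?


E[X] = C(910, 9) · 4^{1 − 36} = 1133378248346922788210 · 4^{−35} = 1133378248346922788210/1180591620717411303424.
As a reduced fraction: E[X] = 566689124173461394105/590295810358705651712 ≈ 0.9600087.
Is E[X] < 1? YES.
Since E[X] < 1, there exists a 4-coloring of K_{910} with no monochromatic K_9; hence R_4(9) > 910.

E[X] = 566689124173461394105/590295810358705651712 ≈ 0.9600087; E[X] < 1, so R_4(9) > 910.


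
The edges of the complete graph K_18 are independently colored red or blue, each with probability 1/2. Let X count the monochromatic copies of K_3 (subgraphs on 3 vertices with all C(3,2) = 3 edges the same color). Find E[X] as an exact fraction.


Let X = Σ_S X_S over the C(18, 3) = 816 subsets S of size 3, where X_S = 1 if the K_3 on S is monochromatic.
For a fixed S, the K_3 on S has C(3, 2) = 3 edges. P[all 3 edges red] = (1/2)^3, and likewise for blue, so P[monochromatic] = 2·(1/2)^3 = 2^{1 − 3} = 1/4.
By linearity of expectation: E[X] = C(18, 3) · 2^{1 − 3} = 816 · 1/4 = 204.
Numerically: E[X] ≈ 204.00000.

E[X] = C(18,3)·2^(1−C(3,2)) = 204 ≈ 204.00000.


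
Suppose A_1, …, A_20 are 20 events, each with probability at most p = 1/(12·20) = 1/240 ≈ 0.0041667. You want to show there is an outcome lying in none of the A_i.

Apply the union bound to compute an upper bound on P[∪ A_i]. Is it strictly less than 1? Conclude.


Union bound: P[∪_{i=1}^{20} A_i] ≤ Σ_i P[A_i] ≤ 20·p = 20·(1/240) = 1/12.
Numerically: 1/12 ≈ 0.0833333.
Is 1/12 < 1? YES.
Since P[∪ A_i] ≤ 1/12 < 1, the complement has P[∩ A_i^c] ≥ 1 − 1/12 = 11/12 > 0, so some outcome avoids every A_i.

20·p = 1/12 ≈ 0.0833333; existence CERTIFIED by the union bound.


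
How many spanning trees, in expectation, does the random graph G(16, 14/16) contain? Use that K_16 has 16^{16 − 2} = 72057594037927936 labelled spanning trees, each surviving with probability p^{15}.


K_16 has 16^{16 − 2} = 72057594037927936 labelled spanning trees.
For each such spanning tree H, let X_H = 1 if all 15 edges of H are present in G. Then P[X_H = 1] = p^{15} = (7/8)^{15} = 4747561509943/35184372088832.
By linearity of expectation: E[X] = Σ_H E[X_H] = 72057594037927936 · p^{15} = 72057594037927936 · 4747561509943/35184372088832 = 9723005972363264.
Numerically: E[X] ≈ 9.723e+15.

E[X] = 72057594037927936 · (7/8)^{15} = 9723005972363264 ≈ 9.723e+15.


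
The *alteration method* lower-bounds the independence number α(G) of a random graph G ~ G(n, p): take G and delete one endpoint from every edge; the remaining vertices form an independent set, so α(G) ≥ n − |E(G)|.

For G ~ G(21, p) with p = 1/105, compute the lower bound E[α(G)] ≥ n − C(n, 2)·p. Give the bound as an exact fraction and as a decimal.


E[|E(G)|] = C(21, 2)·p = 210 · (1/105) = 2.
E[α(G)] ≥ n − E[|E(G)|] = 21 − 2 = 19.
Numerically: ≈ 19.000.
(This is only a lower bound; the true E[α(G)] may be larger.)

E[α(G)] ≥ 19 ≈ 19.000.


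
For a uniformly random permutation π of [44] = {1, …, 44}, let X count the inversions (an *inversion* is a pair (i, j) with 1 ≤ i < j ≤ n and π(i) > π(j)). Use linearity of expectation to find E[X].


Write X = Σ X_I over the C(44, 2) = 946 pairs i < j, with X_I the indicator of one inversion.
There are 946 indicators.
For each fixed pair i < j, the values π(i) and π(j) are two distinct elements of {1, …, 44} in uniformly random order; by symmetry P[π(i) > π(j)] = 1/2.
By linearity: E[X] = 946 · (1/2) = C(44, 2) · (1/2) = 946/2 = 473 ≈ 473.000.

E[X] = 473 = 473.000.


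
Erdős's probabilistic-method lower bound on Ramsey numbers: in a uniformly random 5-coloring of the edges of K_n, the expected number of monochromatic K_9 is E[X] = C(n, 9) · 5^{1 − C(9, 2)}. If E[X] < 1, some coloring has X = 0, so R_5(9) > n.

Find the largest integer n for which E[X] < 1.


We need C(n, 9) · 5^{1 − 36} < 1, i.e. C(n, 9) < 5^{36 − 1} = 2910383045673370361328125.
Check values of n near the boundary:
  n = 2165: C(2165, 9) = 2832220612024886803272630; 2832220612024886803272630 < 2910383045673370361328125? YES
  n = 2166: C(2166, 9) = 2844037944203015677277940; 2844037944203015677277940 < 2910383045673370361328125? YES
  n = 2167: C(2167, 9) = 2855899084841489792706810; 2855899084841489792706810 < 2910383045673370361328125? YES
  n = 2168: C(2168, 9) = 2867804175977929537095120; 2867804175977929537095120 < 2910383045673370361328125? YES
  n = 2169: C(2169, 9) = 2879753360044504243499683; 2879753360044504243499683 < 2910383045673370361328125? YES
  n = 2170: C(2170, 9) = 2891746779868845075610510; 2891746779868845075610510 < 2910383045673370361328125? YES
  n = 2171: C(2171, 9) = 2903784578674959601827205; 2903784578674959601827205 < 2910383045673370361328125? YES
  n = 2172: C(2172, 9) = 2915866900084148060642020; 2915866900084148060642020 < 2910383045673370361328125? NO
  n = 2173: C(2173, 9) = 2927993888115921319674265; 2927993888115921319674265 < 2910383045673370361328125? NO
  n = 2174: C(2174, 9) = 2940165687188920530702934; 2940165687188920530702934 < 2910383045673370361328125? NO
The largest n with C(n, 9) < 2910383045673370361328125 is n = 2171 (where E[X] = 580756915734991920365441/582076609134674072265625 ≈ 0.9977328). Hence R_5(9) > 2171, i.e. R_5(9) ≥ 2172.

Largest n = 2171; hence R_5(9) > 2171.


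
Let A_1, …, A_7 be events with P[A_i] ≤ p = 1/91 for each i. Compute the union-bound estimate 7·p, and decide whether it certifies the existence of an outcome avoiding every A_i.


Union bound: P[∪_{i=1}^{7} A_i] ≤ Σ_i P[A_i] ≤ 7·p = 7·(1/91) = 1/13.
Numerically: 1/13 ≈ 0.077.
Is 1/13 < 1? YES.
Since P[∪ A_i] ≤ 1/13 < 1, the complement has P[∩ A_i^c] ≥ 1 − 1/13 = 12/13 > 0, so some outcome avoids every A_i.

7·p = 1/13 ≈ 0.077; existence CERTIFIED by the union bound.


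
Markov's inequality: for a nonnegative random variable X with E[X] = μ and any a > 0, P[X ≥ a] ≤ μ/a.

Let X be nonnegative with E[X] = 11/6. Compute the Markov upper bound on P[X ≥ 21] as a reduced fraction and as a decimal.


μ = E[X] = 11/6, a = 21.
Markov: P[X ≥ 21] ≤ μ/a = (11/6)/21 = 11/126.
Numerically: ≈ 0.08730.
(Since a = 21 > μ = 1.83333, the bound 11/126 is < 1 and informative.)

P[X ≥ 21] ≤ 11/126 ≈ 0.08730.


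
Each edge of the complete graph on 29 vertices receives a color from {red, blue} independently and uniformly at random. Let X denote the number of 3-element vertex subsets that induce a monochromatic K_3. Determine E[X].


Let X = Σ_S X_S over the C(29, 3) = 3654 subsets S of size 3, where X_S = 1 if the K_3 on S is monochromatic.
For a fixed S, the K_3 on S has C(3, 2) = 3 edges. P[all 3 edges red] = (1/2)^3, and likewise for blue, so P[monochromatic] = 2·(1/2)^3 = 2^{1 − 3} = 1/4.
By linearity of expectation: E[X] = C(29, 3) · 2^{1 − 3} = 3654 · 1/4 = 1827/2.
Numerically: E[X] ≈ 913.500.

E[X] = C(29,3)·2^(1−C(3,2)) = 1827/2 ≈ 913.500.


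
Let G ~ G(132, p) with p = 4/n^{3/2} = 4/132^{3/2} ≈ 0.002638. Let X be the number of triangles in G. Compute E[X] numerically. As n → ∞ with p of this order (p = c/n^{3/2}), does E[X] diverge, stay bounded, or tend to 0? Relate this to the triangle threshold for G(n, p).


Number of potential triangles: C(132, 3) = 374660.
Each occurs with probability p³ ≈ (0.002638)³ ≈ 1.834836e-08.
By linearity: E[X] = C(132, 3)·p³ ≈ 374660 · 1.834836e-08 ≈ 0.0069.
Since α = 3/2 > 1, p = c/n^{3/2} = o(1/n) is below the triangle threshold p ~ 1/n. Asymptotically E[X] ~ (c³/6)·n^{3(1−α)} = (4³/6)·n^{-1.5} → 0, so by Markov's inequality G has no triangles w.h.p.

E[X] ≈ 0.0069; in regime p = Θ(1/n^{3/2}) E[X] tends to 0 (below the triangle threshold p ~ 1/n).


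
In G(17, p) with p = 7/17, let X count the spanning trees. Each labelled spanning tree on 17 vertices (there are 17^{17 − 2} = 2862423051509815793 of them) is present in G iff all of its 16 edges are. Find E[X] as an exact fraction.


K_17 has 17^{17 − 2} = 2862423051509815793 labelled spanning trees.
For each such spanning tree H, let X_H = 1 if all 16 edges of H are present in G. Then P[X_H = 1] = p^{16} = (7/17)^{16} = 33232930569601/48661191875666868481.
Summing the indicators: E[X] = Σ_H E[X_H] = 2862423051509815793 · p^{16} = 2862423051509815793 · 33232930569601/48661191875666868481 = 33232930569601/17.
Numerically: E[X] ≈ 1.9549e+12.

E[X] = 2862423051509815793 · (7/17)^{16} = 33232930569601/17 ≈ 1.9549e+12.


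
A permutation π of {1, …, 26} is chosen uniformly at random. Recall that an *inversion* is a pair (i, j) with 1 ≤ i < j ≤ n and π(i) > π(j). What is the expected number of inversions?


Write X = Σ X_I over the C(26, 2) = 325 pairs i < j, with X_I the indicator of one inversion.
There are 325 indicators.
For each fixed pair i < j, the values π(i) and π(j) are two distinct elements of {1, …, 26} in uniformly random order; by symmetry P[π(i) > π(j)] = 1/2.
By linearity: E[X] = 325 · (1/2) = C(26, 2) · (1/2) = 325/2 = 325/2 ≈ 162.50000.

E[X] = 325/2 = 162.50000.


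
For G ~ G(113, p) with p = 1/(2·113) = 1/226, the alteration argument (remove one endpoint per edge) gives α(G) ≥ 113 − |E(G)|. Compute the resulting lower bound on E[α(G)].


E[|E(G)|] = C(113, 2)·p = 6328 · (1/226) = 28.
E[α(G)] ≥ n − E[|E(G)|] = 113 − 28 = 85.
Numerically: ≈ 85.000.
(This is only a lower bound; the true E[α(G)] may be larger.)

E[α(G)] ≥ 85 ≈ 85.000.


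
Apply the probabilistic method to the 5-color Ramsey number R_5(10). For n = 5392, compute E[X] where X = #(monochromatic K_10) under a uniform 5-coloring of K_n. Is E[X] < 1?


E[X] = C(5392, 10) · 5^{1 − 45} = 5676873040158402483252283957448 · 5^{−44} = 5676873040158402483252283957448/5684341886080801486968994140625.
As a reduced fraction: E[X] = 5676873040158402483252283957448/5684341886080801486968994140625 ≈ 0.999.
Is E[X] < 1? YES.
Since E[X] < 1, there exists a 5-coloring of K_{5392} with no monochromatic K_10; hence R_5(10) > 5392.

E[X] = 5676873040158402483252283957448/5684341886080801486968994140625 ≈ 0.999; E[X] < 1, so R_5(10) > 5392.


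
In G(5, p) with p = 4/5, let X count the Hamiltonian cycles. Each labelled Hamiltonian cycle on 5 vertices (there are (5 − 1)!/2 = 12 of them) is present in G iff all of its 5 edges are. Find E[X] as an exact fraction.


K_5 has (5 − 1)!/2 = 12 labelled Hamiltonian cycles.
For each such Hamiltonian cycle H, let X_H = 1 if all 5 edges of H are present in G. Then P[X_H = 1] = p^{5} = (4/5)^{5} = 1024/3125.
Summing the indicators: E[X] = Σ_H E[X_H] = 12 · p^{5} = 12 · 1024/3125 = 12288/3125.
Numerically: E[X] ≈ 3.93216.

E[X] = 12 · (4/5)^{5} = 12288/3125 ≈ 3.93216.


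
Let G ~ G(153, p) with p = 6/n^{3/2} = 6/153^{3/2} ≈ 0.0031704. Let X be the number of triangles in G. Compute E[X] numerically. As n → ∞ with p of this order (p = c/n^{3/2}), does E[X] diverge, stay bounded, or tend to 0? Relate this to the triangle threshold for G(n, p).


Number of potential triangles: C(153, 3) = 585276.
Each occurs with probability p³ ≈ (0.0031704)³ ≈ 3.1867083e-08.
By linearity: E[X] = C(153, 3)·p³ ≈ 585276 · 3.1867083e-08 ≈ 0.01865.
Since α = 3/2 > 1, p = c/n^{3/2} = o(1/n) is below the triangle threshold p ~ 1/n. Asymptotically E[X] ~ (c³/6)·n^{3(1−α)} = (6³/6)·n^{-1.5} → 0, so by Markov's inequality G has no triangles w.h.p.

E[X] ≈ 0.01865; in regime p = Θ(1/n^{3/2}) E[X] tends to 0 (below the triangle threshold p ~ 1/n).


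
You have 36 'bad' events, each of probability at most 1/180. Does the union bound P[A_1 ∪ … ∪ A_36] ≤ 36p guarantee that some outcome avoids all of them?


Union bound: P[∪_{i=1}^{36} A_i] ≤ Σ_i P[A_i] ≤ 36·p = 36·(1/180) = 1/5.
Numerically: 1/5 ≈ 0.20000.
Is 1/5 < 1? YES.
Since P[∪ A_i] ≤ 1/5 < 1, the complement has P[∩ A_i^c] ≥ 1 − 1/5 = 4/5 > 0, so some outcome avoids every A_i.

36·p = 1/5 ≈ 0.20000; existence CERTIFIED by the union bound.


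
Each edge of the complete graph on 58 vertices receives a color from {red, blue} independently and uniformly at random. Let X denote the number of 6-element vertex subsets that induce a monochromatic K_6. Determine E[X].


Let X = Σ_S X_S over the C(58, 6) = 40475358 subsets S of size 6, where X_S = 1 if the K_6 on S is monochromatic.
For a fixed S, the K_6 on S has C(6, 2) = 15 edges. P[all 15 edges red] = (1/2)^15, and likewise for blue, so P[monochromatic] = 2·(1/2)^15 = 2^{1 − 15} = 1/16384.
By linearity: E[X] = C(58, 6) · 2^{1 − 15} = 40475358 · 1/16384 = 20237679/8192.
Numerically: E[X] ≈ 2470.41980.

E[X] = C(58,6)·2^(1−C(6,2)) = 20237679/8192 ≈ 2470.41980.


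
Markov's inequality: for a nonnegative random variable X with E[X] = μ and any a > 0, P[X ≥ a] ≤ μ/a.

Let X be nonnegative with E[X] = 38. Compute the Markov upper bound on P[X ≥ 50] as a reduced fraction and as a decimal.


μ = E[X] = 38, a = 50.
Markov: P[X ≥ 50] ≤ μ/a = (38)/50 = 19/25.
Numerically: ≈ 0.760.
(Since a = 50 > μ = 38.000, the bound 19/25 is < 1 and informative.)

P[X ≥ 50] ≤ 19/25 ≈ 0.760.


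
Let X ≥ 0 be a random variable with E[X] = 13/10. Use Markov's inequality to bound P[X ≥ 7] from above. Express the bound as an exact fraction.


μ = E[X] = 13/10, a = 7.
Markov: P[X ≥ 7] ≤ μ/a = (13/10)/7 = 13/70.
Numerically: ≈ 0.18571.
(Since a = 7 > μ = 1.30000, the bound 13/70 is < 1 and informative.)

P[X ≥ 7] ≤ 13/70 ≈ 0.18571.


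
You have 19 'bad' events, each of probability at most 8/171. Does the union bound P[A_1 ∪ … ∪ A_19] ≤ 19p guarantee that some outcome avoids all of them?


Union bound: P[∪_{i=1}^{19} A_i] ≤ Σ_i P[A_i] ≤ 19·p = 19·(8/171) = 8/9.
Numerically: 8/9 ≈ 0.88889.
Is 8/9 < 1? YES.
Since P[∪ A_i] ≤ 8/9 < 1, the complement has P[∩ A_i^c] ≥ 1 − 8/9 = 1/9 > 0, so some outcome avoids every A_i.

19·p = 8/9 ≈ 0.88889; existence CERTIFIED by the union bound.


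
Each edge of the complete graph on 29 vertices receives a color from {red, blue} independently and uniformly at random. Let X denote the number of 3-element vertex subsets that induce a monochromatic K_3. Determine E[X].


Let X = Σ_S X_S over the C(29, 3) = 3654 subsets S of size 3, where X_S = 1 if the K_3 on S is monochromatic.
For a fixed S, the K_3 on S has C(3, 2) = 3 edges. P[all 3 edges red] = (1/2)^3, and likewise for blue, so P[monochromatic] = 2·(1/2)^3 = 2^{1 − 3} = 1/4.
Summing: E[X] = C(29, 3) · 2^{1 − 3} = 3654 · 1/4 = 1827/2.
Numerically: E[X] ≈ 913.500.

E[X] = C(29,3)·2^(1−C(3,2)) = 1827/2 ≈ 913.500.


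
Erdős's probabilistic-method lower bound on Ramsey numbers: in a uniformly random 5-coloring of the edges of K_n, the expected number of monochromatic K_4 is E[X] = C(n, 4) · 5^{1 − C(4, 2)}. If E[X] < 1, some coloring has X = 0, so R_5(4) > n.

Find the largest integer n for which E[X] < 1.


We need C(n, 4) · 5^{1 − 6} < 1, i.e. C(n, 4) < 5^{6 − 1} = 3125.
Check values of n near the boundary:
  n = 12: C(12, 4) = 495; 495 < 3125? YES
  n = 13: C(13, 4) = 715; 715 < 3125? YES
  n = 14: C(14, 4) = 1001; 1001 < 3125? YES
  n = 15: C(15, 4) = 1365; 1365 < 3125? YES
  n = 16: C(16, 4) = 1820; 1820 < 3125? YES
  n = 17: C(17, 4) = 2380; 2380 < 3125? YES
  n = 18: C(18, 4) = 3060; 3060 < 3125? YES
  n = 19: C(19, 4) = 3876; 3876 < 3125? NO
  n = 20: C(20, 4) = 4845; 4845 < 3125? NO
  n = 21: C(21, 4) = 5985; 5985 < 3125? NO
The largest n with C(n, 4) < 3125 is n = 18 (where E[X] = 612/625 ≈ 0.97920). Hence R_5(4) > 18, i.e. R_5(4) ≥ 19.

Largest n = 18; hence R_5(4) > 18.


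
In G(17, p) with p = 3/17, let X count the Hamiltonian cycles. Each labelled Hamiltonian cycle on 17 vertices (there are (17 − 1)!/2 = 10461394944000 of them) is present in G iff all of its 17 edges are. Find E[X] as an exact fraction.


K_17 has (17 − 1)!/2 = 10461394944000 labelled Hamiltonian cycles.
For each such Hamiltonian cycle H, let X_H = 1 if all 17 edges of H are present in G. Then P[X_H = 1] = p^{17} = (3/17)^{17} = 129140163/827240261886336764177.
Summing the indicators: E[X] = Σ_H E[X_H] = 10461394944000 · p^{17} = 10461394944000 · 129140163/827240261886336764177 = 1350986248275535872000/827240261886336764177.
Numerically: E[X] ≈ 1.63.

E[X] = 10461394944000 · (3/17)^{17} = 1350986248275535872000/827240261886336764177 ≈ 1.63.


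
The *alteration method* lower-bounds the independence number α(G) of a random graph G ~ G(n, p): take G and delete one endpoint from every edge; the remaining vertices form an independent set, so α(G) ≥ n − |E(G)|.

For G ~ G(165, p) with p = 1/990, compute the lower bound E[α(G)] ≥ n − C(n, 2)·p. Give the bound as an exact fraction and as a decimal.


E[|E(G)|] = C(165, 2)·p = 13530 · (1/990) = 41/3.
E[α(G)] ≥ n − E[|E(G)|] = 165 − 41/3 = 454/3.
Numerically: ≈ 151.333333.
(This is only a lower bound; the true E[α(G)] may be larger.)

E[α(G)] ≥ 454/3 ≈ 151.333333.


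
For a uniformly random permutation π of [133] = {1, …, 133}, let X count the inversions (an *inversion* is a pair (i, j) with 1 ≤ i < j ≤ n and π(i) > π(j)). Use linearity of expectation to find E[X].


Write X = Σ X_I over the C(133, 2) = 8778 pairs i < j, with X_I the indicator of one inversion.
There are 8778 indicators.
For each fixed pair i < j, the values π(i) and π(j) are two distinct elements of {1, …, 133} in uniformly random order; by symmetry P[π(i) > π(j)] = 1/2.
By linearity: E[X] = 8778 · (1/2) = C(133, 2) · (1/2) = 8778/2 = 4389 ≈ 4389.000000.

E[X] = 4389 = 4389.000000.


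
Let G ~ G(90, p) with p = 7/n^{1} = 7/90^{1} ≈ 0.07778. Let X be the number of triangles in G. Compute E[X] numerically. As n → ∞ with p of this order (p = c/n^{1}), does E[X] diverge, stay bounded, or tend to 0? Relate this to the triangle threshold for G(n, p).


Number of potential triangles: C(90, 3) = 117480.
Each occurs with probability p³ ≈ (0.07778)³ ≈ 4.705075e-04.
By linearity: E[X] = C(90, 3)·p³ ≈ 117480 · 4.705075e-04 ≈ 55.2752.
Here α = 1, so p = 7/n is exactly at the triangle threshold p ~ 1/n. Asymptotically E[X] → c³/6 = 7³/6 = 343/6 ≈ 57.1667, a bounded constant. In this regime the triangle count is asymptotically Poisson(c³/6).

E[X] ≈ 55.2752; in regime p = Θ(1/n^{1}) E[X] stays bounded (at the triangle threshold p ~ 1/n).


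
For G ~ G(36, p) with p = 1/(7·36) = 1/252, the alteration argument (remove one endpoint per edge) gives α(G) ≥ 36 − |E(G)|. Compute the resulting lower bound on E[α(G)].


E[|E(G)|] = C(36, 2)·p = 630 · (1/252) = 5/2.
E[α(G)] ≥ n − E[|E(G)|] = 36 − 5/2 = 67/2.
Numerically: ≈ 33.500.
(This is only a lower bound; the true E[α(G)] may be larger.)

E[α(G)] ≥ 67/2 ≈ 33.500.


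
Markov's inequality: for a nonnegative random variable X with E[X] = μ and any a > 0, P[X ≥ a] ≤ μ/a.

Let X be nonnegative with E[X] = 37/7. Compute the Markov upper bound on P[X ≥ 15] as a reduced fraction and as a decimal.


μ = E[X] = 37/7, a = 15.
Markov: P[X ≥ 15] ≤ μ/a = (37/7)/15 = 37/105.
Numerically: ≈ 0.352381.
(Since a = 15 > μ = 5.285714, the bound 37/105 is < 1 and informative.)

P[X ≥ 15] ≤ 37/105 ≈ 0.352381.


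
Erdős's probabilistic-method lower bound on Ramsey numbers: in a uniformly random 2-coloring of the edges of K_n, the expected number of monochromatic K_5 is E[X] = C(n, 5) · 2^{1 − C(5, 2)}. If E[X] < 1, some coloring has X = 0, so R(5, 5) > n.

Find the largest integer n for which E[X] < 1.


We need C(n, 5) · 2^{1 − 10} < 1, i.e. C(n, 5) < 2^{10 − 1} = 512.
Check values of n near the boundary:
  n = 8: C(8, 5) = 56; 56 < 512? YES
  n = 9: C(9, 5) = 126; 126 < 512? YES
  n = 10: C(10, 5) = 252; 252 < 512? YES
  n = 11: C(11, 5) = 462; 462 < 512? YES
  n = 12: C(12, 5) = 792; 792 < 512? NO
  n = 13: C(13, 5) = 1287; 1287 < 512? NO
  n = 14: C(14, 5) = 2002; 2002 < 512? NO
The largest n with C(n, 5) < 512 is n = 11 (where E[X] = 231/256 ≈ 0.90234). Hence R(5, 5) > 11, i.e. R(5, 5) ≥ 12.

Largest n = 11; hence R(5, 5) > 11.


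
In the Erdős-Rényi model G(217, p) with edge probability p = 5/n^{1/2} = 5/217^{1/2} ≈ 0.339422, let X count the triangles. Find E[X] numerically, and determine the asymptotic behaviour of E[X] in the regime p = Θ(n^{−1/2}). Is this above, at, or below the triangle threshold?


Number of potential triangles: C(217, 3) = 1679580.
Each occurs with probability p³ ≈ (0.339422)³ ≈ 3.91039305e-02.
By linearity: E[X] = C(217, 3)·p³ ≈ 1679580 · 3.91039305e-02 ≈ 65678.179572.
Since α = 1/2 < 1, p = c/n^{1/2} ≫ 1/n is above the triangle threshold p ~ 1/n. Asymptotically E[X] ~ (c³/6)·n^{3(1−α)} = (5³/6)·n^{1.5} → ∞; triangles are abundant w.h.p.

E[X] ≈ 65678.179572; in regime p = Θ(1/n^{1/2}) E[X] diverges (above the triangle threshold p ~ 1/n).


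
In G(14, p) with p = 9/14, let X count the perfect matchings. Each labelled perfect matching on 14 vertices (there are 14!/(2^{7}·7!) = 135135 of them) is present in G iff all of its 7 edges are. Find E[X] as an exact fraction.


K_14 has 14!/(2^{7}·7!) = 135135 labelled perfect matchings.
For each such perfect matching H, let X_H = 1 if all 7 edges of H are present in G. Then P[X_H = 1] = p^{7} = (9/14)^{7} = 4782969/105413504.
Summing the indicators: E[X] = Σ_H E[X_H] = 135135 · p^{7} = 135135 · 4782969/105413504 = 92335216545/15059072.
Numerically: E[X] ≈ 6.13e+03.

E[X] = 135135 · (9/14)^{7} = 92335216545/15059072 ≈ 6.13e+03.


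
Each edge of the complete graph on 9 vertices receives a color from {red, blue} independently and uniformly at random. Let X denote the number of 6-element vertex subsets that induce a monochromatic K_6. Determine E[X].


Let X = Σ_S X_S over the C(9, 6) = 84 subsets S of size 6, where X_S = 1 if the K_6 on S is monochromatic.
For a fixed S, the K_6 on S has C(6, 2) = 15 edges. P[all 15 edges red] = (1/2)^15, and likewise for blue, so P[monochromatic] = 2·(1/2)^15 = 2^{1 − 15} = 1/16384.
By linearity: E[X] = C(9, 6) · 2^{1 − 15} = 84 · 1/16384 = 21/4096.
Numerically: E[X] ≈ 0.0051.

E[X] = C(9,6)·2^(1−C(6,2)) = 21/4096 ≈ 0.0051.


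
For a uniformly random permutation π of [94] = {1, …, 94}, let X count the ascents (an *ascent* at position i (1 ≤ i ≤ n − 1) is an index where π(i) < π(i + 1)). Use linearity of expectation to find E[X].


Write X = Σ X_I over i = 1, …, 93, with X_I the indicator of one ascent.
There are 93 indicators.
For each fixed i, the pair (π(i), π(i+1)) is a uniformly random ordered pair of distinct values from {1, …, 94}; by symmetry P[π(i) < π(i+1)] = 1/2.
By linearity: E[X] = 93 · (1/2) = (94 − 1) · (1/2) = 93/2 ≈ 46.5000.

E[X] = 93/2 = 46.5000.


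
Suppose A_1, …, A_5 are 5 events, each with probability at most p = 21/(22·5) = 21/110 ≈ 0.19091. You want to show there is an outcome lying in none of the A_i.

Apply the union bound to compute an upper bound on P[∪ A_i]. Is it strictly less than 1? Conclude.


Union bound: P[∪_{i=1}^{5} A_i] ≤ Σ_i P[A_i] ≤ 5·p = 5·(21/110) = 21/22.
Numerically: 21/22 ≈ 0.95455.
Is 21/22 < 1? YES.
Since P[∪ A_i] ≤ 21/22 < 1, the complement has P[∩ A_i^c] ≥ 1 − 21/22 = 1/22 > 0, so some outcome avoids every A_i.

5·p = 21/22 ≈ 0.95455; existence CERTIFIED by the union bound.


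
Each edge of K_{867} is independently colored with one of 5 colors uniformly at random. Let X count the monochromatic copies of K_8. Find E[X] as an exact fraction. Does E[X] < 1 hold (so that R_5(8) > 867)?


E[X] = C(867, 8) · 5^{1 − 28} = 7665949963452117060 · 5^{−27} = 7665949963452117060/7450580596923828125.
As a reduced fraction: E[X] = 1533189992690423412/1490116119384765625 ≈ 1.0289064.
Is E[X] < 1? NO.
Since E[X] ≥ 1, the first-moment bound is inconclusive at n = 867; it does NOT by itself certify R_5(8) > 867.

E[X] = 1533189992690423412/1490116119384765625 ≈ 1.0289064; E[X] ≥ 1; first-moment method inconclusive here.


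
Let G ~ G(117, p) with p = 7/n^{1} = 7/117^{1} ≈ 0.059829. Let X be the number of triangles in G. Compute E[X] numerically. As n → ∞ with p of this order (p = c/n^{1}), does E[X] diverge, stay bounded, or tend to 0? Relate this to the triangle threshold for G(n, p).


Number of potential triangles: C(117, 3) = 260130.
Each occurs with probability p³ ≈ (0.059829)³ ≈ 2.1415910e-04.
By linearity: E[X] = C(117, 3)·p³ ≈ 260130 · 2.1415910e-04 ≈ 55.70921.
Here α = 1, so p = 7/n is exactly at the triangle threshold p ~ 1/n. Asymptotically E[X] → c³/6 = 7³/6 = 343/6 ≈ 57.16667, a bounded constant. In this regime the triangle count is asymptotically Poisson(c³/6).

E[X] ≈ 55.70921; in regime p = Θ(1/n^{1}) E[X] stays bounded (at the triangle threshold p ~ 1/n).


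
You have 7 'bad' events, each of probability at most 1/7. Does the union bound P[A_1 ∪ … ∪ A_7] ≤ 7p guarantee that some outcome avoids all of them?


Union bound: P[∪_{i=1}^{7} A_i] ≤ Σ_i P[A_i] ≤ 7·p = 7·(1/7) = 1.
Numerically: 1 ≈ 1.0000.
Is 1 < 1? NO.
Since the bound 1 is ≥ 1, the union bound is uninformative here; it does NOT by itself certify existence.

7·p = 1 ≈ 1.0000; existence NOT certified by the union bound.


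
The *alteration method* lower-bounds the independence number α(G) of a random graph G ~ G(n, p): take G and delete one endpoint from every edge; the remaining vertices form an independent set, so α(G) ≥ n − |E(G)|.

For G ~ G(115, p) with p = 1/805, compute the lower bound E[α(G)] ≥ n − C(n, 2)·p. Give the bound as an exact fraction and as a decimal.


E[|E(G)|] = C(115, 2)·p = 6555 · (1/805) = 57/7.
E[α(G)] ≥ n − E[|E(G)|] = 115 − 57/7 = 748/7.
Numerically: ≈ 106.857.
(This is only a lower bound; the true E[α(G)] may be larger.)

E[α(G)] ≥ 748/7 ≈ 106.857.


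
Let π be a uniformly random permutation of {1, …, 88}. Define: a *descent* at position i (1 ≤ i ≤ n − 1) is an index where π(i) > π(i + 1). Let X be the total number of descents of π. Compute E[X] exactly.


Write X = Σ X_I over i = 1, …, 87, with X_I the indicator of one descent.
There are 87 indicators.
For each fixed i, the pair (π(i), π(i+1)) is a uniformly random ordered pair of distinct values from {1, …, 88}; by symmetry P[π(i) > π(i+1)] = 1/2.
By linearity: E[X] = 87 · (1/2) = (88 − 1) · (1/2) = 87/2 ≈ 43.5000.

E[X] = 87/2 = 43.5000.


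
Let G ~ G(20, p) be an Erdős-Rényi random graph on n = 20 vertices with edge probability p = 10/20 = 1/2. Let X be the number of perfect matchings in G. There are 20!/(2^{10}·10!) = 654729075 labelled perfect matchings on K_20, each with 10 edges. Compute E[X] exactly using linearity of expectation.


K_20 has 20!/(2^{10}·10!) = 654729075 labelled perfect matchings.
For each such perfect matching H, let X_H = 1 if all 10 edges of H are present in G. Then P[X_H = 1] = p^{10} = (1/2)^{10} = 1/1024.
By linearity of expectation: E[X] = Σ_H E[X_H] = 654729075 · p^{10} = 654729075 · 1/1024 = 654729075/1024.
Numerically: E[X] ≈ 6.394e+05.

E[X] = 654729075 · (1/2)^{10} = 654729075/1024 ≈ 6.394e+05.


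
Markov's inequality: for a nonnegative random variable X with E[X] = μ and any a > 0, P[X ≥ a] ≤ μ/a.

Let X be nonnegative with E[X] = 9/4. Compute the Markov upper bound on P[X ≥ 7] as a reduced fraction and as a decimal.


μ = E[X] = 9/4, a = 7.
Markov: P[X ≥ 7] ≤ μ/a = (9/4)/7 = 9/28.
Numerically: ≈ 0.3214.
(Since a = 7 > μ = 2.2500, the bound 9/28 is < 1 and informative.)

P[X ≥ 7] ≤ 9/28 ≈ 0.3214.


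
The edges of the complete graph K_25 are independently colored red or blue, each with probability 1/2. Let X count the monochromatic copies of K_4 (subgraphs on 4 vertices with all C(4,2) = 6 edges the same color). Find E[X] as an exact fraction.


Let X = Σ_S X_S over the C(25, 4) = 12650 subsets S of size 4, where X_S = 1 if the K_4 on S is monochromatic.
For a fixed S, the K_4 on S has C(4, 2) = 6 edges. P[all 6 edges red] = (1/2)^6, and likewise for blue, so P[monochromatic] = 2·(1/2)^6 = 2^{1 − 6} = 1/32.
By linearity of expectation: E[X] = C(25, 4) · 2^{1 − 6} = 12650 · 1/32 = 6325/16.
Numerically: E[X] ≈ 395.31250.

E[X] = C(25,4)·2^(1−C(4,2)) = 6325/16 ≈ 395.31250.


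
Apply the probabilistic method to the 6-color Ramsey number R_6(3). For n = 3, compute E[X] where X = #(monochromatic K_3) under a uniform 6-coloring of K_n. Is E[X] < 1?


E[X] = C(3, 3) · 6^{1 − 3} = 1 · 6^{−2} = 1/36.
As a reduced fraction: E[X] = 1/36 ≈ 0.027778.
Is E[X] < 1? YES.
Since E[X] < 1, there exists a 6-coloring of K_{3} with no monochromatic K_3; hence R_6(3) > 3.

E[X] = 1/36 ≈ 0.027778; E[X] < 1, so R_6(3) > 3.


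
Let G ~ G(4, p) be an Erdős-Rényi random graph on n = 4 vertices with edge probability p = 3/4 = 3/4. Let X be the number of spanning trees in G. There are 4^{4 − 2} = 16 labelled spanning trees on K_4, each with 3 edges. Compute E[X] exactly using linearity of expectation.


K_4 has 4^{4 − 2} = 16 labelled spanning trees.
For each such spanning tree H, let X_H = 1 if all 3 edges of H are present in G. Then P[X_H = 1] = p^{3} = (3/4)^{3} = 27/64.
By linearity of expectation: E[X] = Σ_H E[X_H] = 16 · p^{3} = 16 · 27/64 = 27/4.
Numerically: E[X] ≈ 6.75.

E[X] = 16 · (3/4)^{3} = 27/4 ≈ 6.75.


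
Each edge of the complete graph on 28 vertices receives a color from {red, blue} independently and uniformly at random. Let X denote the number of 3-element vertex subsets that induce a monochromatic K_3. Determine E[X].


Let X = Σ_S X_S over the C(28, 3) = 3276 subsets S of size 3, where X_S = 1 if the K_3 on S is monochromatic.
For a fixed S, the K_3 on S has C(3, 2) = 3 edges. P[all 3 edges red] = (1/2)^3, and likewise for blue, so P[monochromatic] = 2·(1/2)^3 = 2^{1 − 3} = 1/4.
Summing: E[X] = C(28, 3) · 2^{1 − 3} = 3276 · 1/4 = 819.
Numerically: E[X] ≈ 819.0000.

E[X] = C(28,3)·2^(1−C(3,2)) = 819 ≈ 819.0000.


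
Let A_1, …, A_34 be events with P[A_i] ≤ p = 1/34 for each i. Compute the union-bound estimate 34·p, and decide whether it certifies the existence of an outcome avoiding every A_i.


Union bound: P[∪_{i=1}^{34} A_i] ≤ Σ_i P[A_i] ≤ 34·p = 34·(1/34) = 1.
Numerically: 1 ≈ 1.000.
Is 1 < 1? NO.
Since the bound 1 is ≥ 1, the union bound is uninformative here; it does NOT by itself certify existence.

34·p = 1 ≈ 1.000; existence NOT certified by the union bound.


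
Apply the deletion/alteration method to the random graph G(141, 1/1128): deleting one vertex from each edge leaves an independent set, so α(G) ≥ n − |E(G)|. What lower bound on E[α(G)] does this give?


E[|E(G)|] = C(141, 2)·p = 9870 · (1/1128) = 35/4.
E[α(G)] ≥ n − E[|E(G)|] = 141 − 35/4 = 529/4.
Numerically: ≈ 132.250000.
(This is only a lower bound; the true E[α(G)] may be larger.)

E[α(G)] ≥ 529/4 ≈ 132.250000.


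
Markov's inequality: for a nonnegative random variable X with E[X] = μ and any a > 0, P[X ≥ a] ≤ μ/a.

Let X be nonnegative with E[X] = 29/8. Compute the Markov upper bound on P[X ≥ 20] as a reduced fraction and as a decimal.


μ = E[X] = 29/8, a = 20.
Markov: P[X ≥ 20] ≤ μ/a = (29/8)/20 = 29/160.
Numerically: ≈ 0.181250.
(Since a = 20 > μ = 3.625000, the bound 29/160 is < 1 and informative.)

P[X ≥ 20] ≤ 29/160 ≈ 0.181250.


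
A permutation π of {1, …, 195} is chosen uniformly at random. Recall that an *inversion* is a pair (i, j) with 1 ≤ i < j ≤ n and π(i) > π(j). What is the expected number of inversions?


Write X = Σ X_I over the C(195, 2) = 18915 pairs i < j, with X_I the indicator of one inversion.
There are 18915 indicators.
For each fixed pair i < j, the values π(i) and π(j) are two distinct elements of {1, …, 195} in uniformly random order; by symmetry P[π(i) > π(j)] = 1/2.
By linearity: E[X] = 18915 · (1/2) = C(195, 2) · (1/2) = 18915/2 = 18915/2 ≈ 9457.5000.

E[X] = 18915/2 = 9457.5000.


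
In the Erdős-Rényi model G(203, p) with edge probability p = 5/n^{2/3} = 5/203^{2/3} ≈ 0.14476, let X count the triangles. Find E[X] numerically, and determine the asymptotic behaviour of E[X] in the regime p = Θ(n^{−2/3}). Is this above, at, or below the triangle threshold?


Number of potential triangles: C(203, 3) = 1373701.
Each occurs with probability p³ ≈ (0.14476)³ ≈ 3.0333180e-03.
By linearity: E[X] = C(203, 3)·p³ ≈ 1373701 · 3.0333180e-03 ≈ 4166.87192.
Since α = 2/3 < 1, p = c/n^{2/3} ≫ 1/n is above the triangle threshold p ~ 1/n. Asymptotically E[X] ~ (c³/6)·n^{3(1−α)} = (5³/6)·n^{1} → ∞; triangles are abundant w.h.p.

E[X] ≈ 4166.87192; in regime p = Θ(1/n^{2/3}) E[X] diverges (above the triangle threshold p ~ 1/n).


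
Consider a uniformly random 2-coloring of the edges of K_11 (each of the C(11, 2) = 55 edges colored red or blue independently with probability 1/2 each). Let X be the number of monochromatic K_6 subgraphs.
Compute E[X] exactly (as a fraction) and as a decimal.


Let X = Σ_S X_S over the C(11, 6) = 462 subsets S of size 6, where X_S = 1 if the K_6 on S is monochromatic.
For a fixed S, the K_6 on S has C(6, 2) = 15 edges. P[all 15 edges red] = (1/2)^15, and likewise for blue, so P[monochromatic] = 2·(1/2)^15 = 2^{1 − 15} = 1/16384.
By linearity of expectation: E[X] = C(11, 6) · 2^{1 − 15} = 462 · 1/16384 = 231/8192.
Numerically: E[X] ≈ 0.0282.

E[X] = C(11,6)·2^(1−C(6,2)) = 231/8192 ≈ 0.0282.


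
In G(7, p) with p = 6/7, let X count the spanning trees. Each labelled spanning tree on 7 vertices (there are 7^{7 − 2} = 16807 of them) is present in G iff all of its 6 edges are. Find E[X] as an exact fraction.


K_7 has 7^{7 − 2} = 16807 labelled spanning trees.
For each such spanning tree H, let X_H = 1 if all 6 edges of H are present in G. Then P[X_H = 1] = p^{6} = (6/7)^{6} = 46656/117649.
By linearity: E[X] = Σ_H E[X_H] = 16807 · p^{6} = 16807 · 46656/117649 = 46656/7.
Numerically: E[X] ≈ 6665.

E[X] = 16807 · (6/7)^{6} = 46656/7 ≈ 6665.


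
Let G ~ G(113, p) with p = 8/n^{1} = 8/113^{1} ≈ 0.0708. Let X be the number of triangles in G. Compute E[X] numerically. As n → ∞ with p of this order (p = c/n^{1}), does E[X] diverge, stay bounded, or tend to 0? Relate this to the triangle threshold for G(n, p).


Number of potential triangles: C(113, 3) = 234136.
Each occurs with probability p³ ≈ (0.0708)³ ≈ 3.54842e-04.
By linearity: E[X] = C(113, 3)·p³ ≈ 234136 · 3.54842e-04 ≈ 83.081.
Here α = 1, so p = 8/n is exactly at the triangle threshold p ~ 1/n. Asymptotically E[X] → c³/6 = 8³/6 = 256/3 ≈ 85.333, a bounded constant. In this regime the triangle count is asymptotically Poisson(c³/6).

E[X] ≈ 83.081; in regime p = Θ(1/n^{1}) E[X] stays bounded (at the triangle threshold p ~ 1/n).


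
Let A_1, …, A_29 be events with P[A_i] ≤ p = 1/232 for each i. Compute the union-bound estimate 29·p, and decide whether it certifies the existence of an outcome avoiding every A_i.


Union bound: P[∪_{i=1}^{29} A_i] ≤ Σ_i P[A_i] ≤ 29·p = 29·(1/232) = 1/8.
Numerically: 1/8 ≈ 0.125.
Is 1/8 < 1? YES.
Since P[∪ A_i] ≤ 1/8 < 1, the complement has P[∩ A_i^c] ≥ 1 − 1/8 = 7/8 > 0, so some outcome avoids every A_i.

29·p = 1/8 ≈ 0.125; existence CERTIFIED by the union bound.


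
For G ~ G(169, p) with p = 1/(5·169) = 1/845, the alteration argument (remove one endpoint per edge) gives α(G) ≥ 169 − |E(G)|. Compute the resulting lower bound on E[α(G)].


E[|E(G)|] = C(169, 2)·p = 14196 · (1/845) = 84/5.
E[α(G)] ≥ n − E[|E(G)|] = 169 − 84/5 = 761/5.
Numerically: ≈ 152.200.
(This is only a lower bound; the true E[α(G)] may be larger.)

E[α(G)] ≥ 761/5 ≈ 152.200.


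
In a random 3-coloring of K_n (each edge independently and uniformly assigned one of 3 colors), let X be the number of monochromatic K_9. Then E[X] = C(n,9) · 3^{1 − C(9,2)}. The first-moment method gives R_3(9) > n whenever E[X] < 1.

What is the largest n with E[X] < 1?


We need C(n, 9) · 3^{1 − 36} < 1, i.e. C(n, 9) < 3^{36 − 1} = 50031545098999707.
Check values of n near the boundary:
  n = 295: C(295, 9) = 41221140106119260; 41221140106119260 < 50031545098999707? YES
  n = 296: C(296, 9) = 42513789098994080; 42513789098994080 < 50031545098999707? YES
  n = 297: C(297, 9) = 43842345008337645; 43842345008337645 < 50031545098999707? YES
  n = 298: C(298, 9) = 45207677551849890; 45207677551849890 < 50031545098999707? YES
  n = 299: C(299, 9) = 46610674441390059; 46610674441390059 < 50031545098999707? YES
  n = 300: C(300, 9) = 48052241692154700; 48052241692154700 < 50031545098999707? YES
  n = 301: C(301, 9) = 49533303936090975; 49533303936090975 < 50031545098999707? YES
  n = 302: C(302, 9) = 51054804739588650; 51054804739588650 < 50031545098999707? NO
  n = 303: C(303, 9) = 52617706925494425; 52617706925494425 < 50031545098999707? NO
The largest n with C(n, 9) < 50031545098999707 is n = 301 (where E[X] = 16511101312030325/16677181699666569 ≈ 0.990). Hence R_3(9) > 301, i.e. R_3(9) ≥ 302.

Largest n = 301; hence R_3(9) > 301.


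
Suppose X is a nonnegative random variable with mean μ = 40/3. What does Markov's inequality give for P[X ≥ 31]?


μ = E[X] = 40/3, a = 31.
Markov: P[X ≥ 31] ≤ μ/a = (40/3)/31 = 40/93.
Numerically: ≈ 0.430108.
(Since a = 31 > μ = 13.333333, the bound 40/93 is < 1 and informative.)

P[X ≥ 31] ≤ 40/93 ≈ 0.430108.


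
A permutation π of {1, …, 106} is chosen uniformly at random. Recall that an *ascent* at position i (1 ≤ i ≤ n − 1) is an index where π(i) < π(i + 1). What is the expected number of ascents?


Write X = Σ X_I over i = 1, …, 105, with X_I the indicator of one ascent.
There are 105 indicators.
For each fixed i, the pair (π(i), π(i+1)) is a uniformly random ordered pair of distinct values from {1, …, 106}; by symmetry P[π(i) < π(i+1)] = 1/2.
By linearity: E[X] = 105 · (1/2) = (106 − 1) · (1/2) = 105/2 ≈ 52.500.

E[X] = 105/2 = 52.500.
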